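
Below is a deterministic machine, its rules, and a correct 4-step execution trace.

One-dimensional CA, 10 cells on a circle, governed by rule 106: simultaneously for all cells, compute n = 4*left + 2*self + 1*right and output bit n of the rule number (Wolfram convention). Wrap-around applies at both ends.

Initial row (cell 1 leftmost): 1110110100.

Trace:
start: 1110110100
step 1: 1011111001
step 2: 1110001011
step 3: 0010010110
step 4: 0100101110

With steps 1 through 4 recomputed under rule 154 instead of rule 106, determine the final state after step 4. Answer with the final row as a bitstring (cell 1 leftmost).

(re-executing steps 1..4 under rule 154; state before step 1: 1110110100)
step 1: 1100100011
step 2: 1011010111
step 3: 0010000111
step 4: 1101001110

1101001110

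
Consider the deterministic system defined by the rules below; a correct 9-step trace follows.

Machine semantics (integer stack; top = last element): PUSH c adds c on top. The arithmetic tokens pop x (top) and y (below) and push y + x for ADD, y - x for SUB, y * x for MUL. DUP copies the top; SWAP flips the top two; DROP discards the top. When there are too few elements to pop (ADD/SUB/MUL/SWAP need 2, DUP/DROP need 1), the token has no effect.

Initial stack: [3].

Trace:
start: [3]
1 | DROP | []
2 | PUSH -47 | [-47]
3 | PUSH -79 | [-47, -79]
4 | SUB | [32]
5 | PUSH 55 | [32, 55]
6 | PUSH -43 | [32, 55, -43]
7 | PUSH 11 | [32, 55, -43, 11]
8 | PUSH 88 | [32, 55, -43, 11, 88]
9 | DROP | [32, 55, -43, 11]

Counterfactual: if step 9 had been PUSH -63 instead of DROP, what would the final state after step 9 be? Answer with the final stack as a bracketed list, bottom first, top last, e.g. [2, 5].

[32, 55, -43, 11, 88, -63]

(re-executing from step 9 with the substitution; state before step 9: [32, 55, -43, 11, 88])
9 | PUSH -63 | [32, 55, -43, 11, 88, -63]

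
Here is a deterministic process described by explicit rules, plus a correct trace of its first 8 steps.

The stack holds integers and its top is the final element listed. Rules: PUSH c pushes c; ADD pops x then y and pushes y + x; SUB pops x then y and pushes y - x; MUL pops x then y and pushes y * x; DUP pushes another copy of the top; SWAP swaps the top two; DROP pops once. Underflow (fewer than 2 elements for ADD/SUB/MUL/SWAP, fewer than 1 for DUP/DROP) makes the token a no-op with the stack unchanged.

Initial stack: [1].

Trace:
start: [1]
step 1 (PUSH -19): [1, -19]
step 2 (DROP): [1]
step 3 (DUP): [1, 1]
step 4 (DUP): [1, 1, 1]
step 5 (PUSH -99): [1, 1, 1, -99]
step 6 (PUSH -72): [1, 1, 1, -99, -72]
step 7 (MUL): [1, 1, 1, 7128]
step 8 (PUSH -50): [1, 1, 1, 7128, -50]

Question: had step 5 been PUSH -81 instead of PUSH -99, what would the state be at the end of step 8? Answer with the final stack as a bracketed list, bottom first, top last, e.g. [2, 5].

[1, 1, 1, 5832, -50]

(re-executing from step 5 with the substitution; state before step 5: [1, 1, 1])
step 5 (PUSH -81): [1, 1, 1, -81]
step 6 (PUSH -72): [1, 1, 1, -81, -72]
step 7 (MUL): [1, 1, 1, 5832]
step 8 (PUSH -50): [1, 1, 1, 5832, -50]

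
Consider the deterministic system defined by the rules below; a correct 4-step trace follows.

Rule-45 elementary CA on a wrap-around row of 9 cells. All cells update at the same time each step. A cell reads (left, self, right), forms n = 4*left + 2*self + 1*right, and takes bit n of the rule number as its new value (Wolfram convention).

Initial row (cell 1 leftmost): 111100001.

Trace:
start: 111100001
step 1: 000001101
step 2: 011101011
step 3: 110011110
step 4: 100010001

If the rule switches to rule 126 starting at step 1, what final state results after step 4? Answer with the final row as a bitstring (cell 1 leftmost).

101100001

(re-executing steps 1..4 under rule 126; state before step 1: 111100001)
step 1: 000110011
step 2: 101111111
step 3: 111000000
step 4: 101100001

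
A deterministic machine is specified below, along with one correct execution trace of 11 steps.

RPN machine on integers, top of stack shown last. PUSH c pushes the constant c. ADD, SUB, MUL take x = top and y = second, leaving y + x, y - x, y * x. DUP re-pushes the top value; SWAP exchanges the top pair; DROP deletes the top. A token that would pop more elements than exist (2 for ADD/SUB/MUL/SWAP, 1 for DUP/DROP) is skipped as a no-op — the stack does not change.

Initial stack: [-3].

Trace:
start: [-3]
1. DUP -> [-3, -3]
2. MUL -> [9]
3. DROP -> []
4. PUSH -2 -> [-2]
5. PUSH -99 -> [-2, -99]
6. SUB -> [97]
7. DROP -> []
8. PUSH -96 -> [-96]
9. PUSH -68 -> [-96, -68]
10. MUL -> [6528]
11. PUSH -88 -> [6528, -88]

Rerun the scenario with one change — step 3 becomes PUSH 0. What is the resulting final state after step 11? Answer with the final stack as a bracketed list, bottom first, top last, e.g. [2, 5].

[9, 0, 6528, -88]

(re-executing from step 3 with the substitution; state before step 3: [9])
3. PUSH 0 -> [9, 0]
4. PUSH -2 -> [9, 0, -2]
5. PUSH -99 -> [9, 0, -2, -99]
6. SUB -> [9, 0, 97]
7. DROP -> [9, 0]
8. PUSH -96 -> [9, 0, -96]
9. PUSH -68 -> [9, 0, -96, -68]
10. MUL -> [9, 0, 6528]
11. PUSH -88 -> [9, 0, 6528, -88]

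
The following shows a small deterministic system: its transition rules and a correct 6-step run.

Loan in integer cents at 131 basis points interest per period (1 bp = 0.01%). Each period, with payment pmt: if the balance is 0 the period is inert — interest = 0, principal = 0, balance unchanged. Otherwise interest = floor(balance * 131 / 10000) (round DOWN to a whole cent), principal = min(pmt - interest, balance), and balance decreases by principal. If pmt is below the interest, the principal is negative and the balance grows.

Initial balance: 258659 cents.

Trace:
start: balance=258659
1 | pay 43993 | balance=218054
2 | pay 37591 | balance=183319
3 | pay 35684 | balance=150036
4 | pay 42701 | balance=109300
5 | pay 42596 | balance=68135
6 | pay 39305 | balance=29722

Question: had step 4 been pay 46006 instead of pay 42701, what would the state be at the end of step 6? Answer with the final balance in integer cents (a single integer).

26330

(re-executing from step 4 with the substitution; state before step 4: balance=150036)
4 | pay 46006 | balance=105995
5 | pay 42596 | balance=64787
6 | pay 39305 | balance=26330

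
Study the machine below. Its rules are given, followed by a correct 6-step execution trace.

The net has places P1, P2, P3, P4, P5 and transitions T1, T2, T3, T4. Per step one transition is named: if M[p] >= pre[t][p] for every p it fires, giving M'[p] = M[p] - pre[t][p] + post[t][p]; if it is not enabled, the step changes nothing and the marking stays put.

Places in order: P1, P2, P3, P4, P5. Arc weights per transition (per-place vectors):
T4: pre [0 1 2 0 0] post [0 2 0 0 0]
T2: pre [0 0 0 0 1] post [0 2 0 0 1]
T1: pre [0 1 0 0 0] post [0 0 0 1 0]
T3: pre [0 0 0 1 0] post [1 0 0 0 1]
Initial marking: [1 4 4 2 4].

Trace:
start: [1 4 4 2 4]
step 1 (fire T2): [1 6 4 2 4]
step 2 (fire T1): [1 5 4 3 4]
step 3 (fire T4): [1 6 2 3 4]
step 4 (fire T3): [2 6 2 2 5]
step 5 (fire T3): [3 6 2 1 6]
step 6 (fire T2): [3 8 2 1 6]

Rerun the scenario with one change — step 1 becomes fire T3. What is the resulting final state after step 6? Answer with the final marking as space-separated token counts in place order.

(re-executing from step 1 with the substitution; state before step 1: [1 4 4 2 4])
step 1 (fire T3): [2 4 4 1 5]
step 2 (fire T1): [2 3 4 2 5]
step 3 (fire T4): [2 4 2 2 5]
step 4 (fire T3): [3 4 2 1 6]
step 5 (fire T3): [4 4 2 0 7]
step 6 (fire T2): [4 6 2 0 7]

4 6 2 0 7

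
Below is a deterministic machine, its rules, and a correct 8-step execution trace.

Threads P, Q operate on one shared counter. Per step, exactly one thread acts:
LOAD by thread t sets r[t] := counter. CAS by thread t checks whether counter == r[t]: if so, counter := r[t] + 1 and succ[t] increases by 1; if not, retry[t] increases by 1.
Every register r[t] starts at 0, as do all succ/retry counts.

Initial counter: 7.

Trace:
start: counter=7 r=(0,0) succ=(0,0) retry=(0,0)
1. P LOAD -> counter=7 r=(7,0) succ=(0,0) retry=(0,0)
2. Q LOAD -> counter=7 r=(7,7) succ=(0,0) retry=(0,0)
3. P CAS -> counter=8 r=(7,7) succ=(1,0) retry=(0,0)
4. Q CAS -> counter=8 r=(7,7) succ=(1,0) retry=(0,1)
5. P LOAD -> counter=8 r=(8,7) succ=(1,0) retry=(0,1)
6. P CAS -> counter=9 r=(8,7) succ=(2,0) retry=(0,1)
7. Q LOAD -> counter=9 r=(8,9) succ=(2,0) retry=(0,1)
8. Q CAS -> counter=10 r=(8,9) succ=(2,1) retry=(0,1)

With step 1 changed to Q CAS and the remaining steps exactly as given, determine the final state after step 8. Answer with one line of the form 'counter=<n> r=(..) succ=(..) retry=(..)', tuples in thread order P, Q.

(re-executing from step 1 with the substitution; state before step 1: counter=7 r=(0,0) succ=(0,0) retry=(0,0))
1. Q CAS -> counter=7 r=(0,0) succ=(0,0) retry=(0,1)
2. Q LOAD -> counter=7 r=(0,7) succ=(0,0) retry=(0,1)
3. P CAS -> counter=7 r=(0,7) succ=(0,0) retry=(1,1)
4. Q CAS -> counter=8 r=(0,7) succ=(0,1) retry=(1,1)
5. P LOAD -> counter=8 r=(8,7) succ=(0,1) retry=(1,1)
6. P CAS -> counter=9 r=(8,7) succ=(1,1) retry=(1,1)
7. Q LOAD -> counter=9 r=(8,9) succ=(1,1) retry=(1,1)
8. Q CAS -> counter=10 r=(8,9) succ=(1,2) retry=(1,1)

counter=10 r=(8,9) succ=(1,2) retry=(1,1)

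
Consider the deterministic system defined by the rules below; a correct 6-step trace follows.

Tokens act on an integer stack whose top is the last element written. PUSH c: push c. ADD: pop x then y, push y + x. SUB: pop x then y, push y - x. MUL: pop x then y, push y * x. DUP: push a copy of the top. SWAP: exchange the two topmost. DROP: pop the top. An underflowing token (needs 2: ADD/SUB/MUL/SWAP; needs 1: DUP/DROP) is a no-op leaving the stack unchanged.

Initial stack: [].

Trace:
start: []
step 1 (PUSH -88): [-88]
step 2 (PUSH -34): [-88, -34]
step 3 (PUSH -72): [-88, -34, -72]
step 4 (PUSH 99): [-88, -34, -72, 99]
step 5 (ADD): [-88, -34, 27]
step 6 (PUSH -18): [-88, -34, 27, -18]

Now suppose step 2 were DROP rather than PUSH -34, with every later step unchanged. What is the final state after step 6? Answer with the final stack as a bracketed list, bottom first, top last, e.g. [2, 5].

[27, -18]

(re-executing from step 2 with the substitution; state before step 2: [-88])
step 2 (DROP): []
step 3 (PUSH -72): [-72]
step 4 (PUSH 99): [-72, 99]
step 5 (ADD): [27]
step 6 (PUSH -18): [27, -18]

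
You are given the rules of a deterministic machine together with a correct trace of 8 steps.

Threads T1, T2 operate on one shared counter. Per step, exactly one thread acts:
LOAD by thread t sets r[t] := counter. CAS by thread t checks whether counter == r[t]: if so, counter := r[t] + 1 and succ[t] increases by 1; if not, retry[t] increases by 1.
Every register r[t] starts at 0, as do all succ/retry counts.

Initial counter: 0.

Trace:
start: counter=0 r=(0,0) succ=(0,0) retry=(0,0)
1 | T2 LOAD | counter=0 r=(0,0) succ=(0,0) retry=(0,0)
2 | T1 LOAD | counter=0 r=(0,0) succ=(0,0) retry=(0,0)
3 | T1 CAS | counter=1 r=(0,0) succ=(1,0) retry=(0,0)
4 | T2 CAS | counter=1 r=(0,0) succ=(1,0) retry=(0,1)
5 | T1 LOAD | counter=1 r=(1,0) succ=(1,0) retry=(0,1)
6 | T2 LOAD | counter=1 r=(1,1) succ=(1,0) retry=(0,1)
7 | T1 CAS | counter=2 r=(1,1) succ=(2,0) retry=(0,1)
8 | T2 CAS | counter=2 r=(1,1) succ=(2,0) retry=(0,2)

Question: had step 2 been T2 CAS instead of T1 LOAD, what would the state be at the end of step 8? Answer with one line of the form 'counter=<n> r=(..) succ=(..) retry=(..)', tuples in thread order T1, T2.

counter=2 r=(1,1) succ=(1,1) retry=(1,2)

(re-executing from step 2 with the substitution; state before step 2: counter=0 r=(0,0) succ=(0,0) retry=(0,0))
2 | T2 CAS | counter=1 r=(0,0) succ=(0,1) retry=(0,0)
3 | T1 CAS | counter=1 r=(0,0) succ=(0,1) retry=(1,0)
4 | T2 CAS | counter=1 r=(0,0) succ=(0,1) retry=(1,1)
5 | T1 LOAD | counter=1 r=(1,0) succ=(0,1) retry=(1,1)
6 | T2 LOAD | counter=1 r=(1,1) succ=(0,1) retry=(1,1)
7 | T1 CAS | counter=2 r=(1,1) succ=(1,1) retry=(1,1)
8 | T2 CAS | counter=2 r=(1,1) succ=(1,1) retry=(1,2)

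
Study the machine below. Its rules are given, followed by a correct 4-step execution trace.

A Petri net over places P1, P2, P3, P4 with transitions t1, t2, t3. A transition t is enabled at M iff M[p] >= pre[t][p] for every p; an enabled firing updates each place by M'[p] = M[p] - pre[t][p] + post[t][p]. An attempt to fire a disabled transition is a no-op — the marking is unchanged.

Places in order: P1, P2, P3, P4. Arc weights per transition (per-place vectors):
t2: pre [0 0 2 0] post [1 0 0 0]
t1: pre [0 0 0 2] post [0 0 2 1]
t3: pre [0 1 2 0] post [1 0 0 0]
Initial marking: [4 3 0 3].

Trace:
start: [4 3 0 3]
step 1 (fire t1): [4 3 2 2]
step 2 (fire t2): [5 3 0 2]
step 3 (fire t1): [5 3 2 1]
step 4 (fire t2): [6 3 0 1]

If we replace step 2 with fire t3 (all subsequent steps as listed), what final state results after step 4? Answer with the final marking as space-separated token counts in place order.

(re-executing from step 2 with the substitution; state before step 2: [4 3 2 2])
step 2 (fire t3): [5 2 0 2]
step 3 (fire t1): [5 2 2 1]
step 4 (fire t2): [6 2 0 1]

6 2 0 1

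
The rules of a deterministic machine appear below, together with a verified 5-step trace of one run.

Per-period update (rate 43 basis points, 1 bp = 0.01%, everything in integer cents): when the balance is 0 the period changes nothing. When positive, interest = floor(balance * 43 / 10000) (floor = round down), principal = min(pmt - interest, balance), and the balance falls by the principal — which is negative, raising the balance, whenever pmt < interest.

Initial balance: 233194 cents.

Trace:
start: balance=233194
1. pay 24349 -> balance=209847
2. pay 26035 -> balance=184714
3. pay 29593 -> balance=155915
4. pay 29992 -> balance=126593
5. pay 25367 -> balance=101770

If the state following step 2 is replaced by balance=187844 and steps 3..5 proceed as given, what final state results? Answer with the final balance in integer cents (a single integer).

state after step 2 := balance=187844
3. pay 29593 -> balance=159058
4. pay 29992 -> balance=129749
5. pay 25367 -> balance=104939

104939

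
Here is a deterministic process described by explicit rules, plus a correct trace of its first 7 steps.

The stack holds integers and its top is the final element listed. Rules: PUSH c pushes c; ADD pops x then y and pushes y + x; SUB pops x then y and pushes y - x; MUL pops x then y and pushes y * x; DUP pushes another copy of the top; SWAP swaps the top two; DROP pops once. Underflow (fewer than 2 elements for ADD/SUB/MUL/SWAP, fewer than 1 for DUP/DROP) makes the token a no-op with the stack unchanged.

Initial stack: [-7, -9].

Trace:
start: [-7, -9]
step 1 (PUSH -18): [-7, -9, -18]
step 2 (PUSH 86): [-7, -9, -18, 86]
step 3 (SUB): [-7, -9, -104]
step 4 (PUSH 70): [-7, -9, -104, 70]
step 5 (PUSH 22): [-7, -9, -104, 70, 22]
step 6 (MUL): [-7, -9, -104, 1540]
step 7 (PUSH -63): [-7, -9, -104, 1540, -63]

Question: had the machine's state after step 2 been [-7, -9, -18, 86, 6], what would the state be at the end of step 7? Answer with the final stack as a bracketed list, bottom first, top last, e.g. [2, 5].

[-7, -9, -18, 80, 1540, -63]

state after step 2 := [-7, -9, -18, 86, 6]
step 3 (SUB): [-7, -9, -18, 80]
step 4 (PUSH 70): [-7, -9, -18, 80, 70]
step 5 (PUSH 22): [-7, -9, -18, 80, 70, 22]
step 6 (MUL): [-7, -9, -18, 80, 1540]
step 7 (PUSH -63): [-7, -9, -18, 80, 1540, -63]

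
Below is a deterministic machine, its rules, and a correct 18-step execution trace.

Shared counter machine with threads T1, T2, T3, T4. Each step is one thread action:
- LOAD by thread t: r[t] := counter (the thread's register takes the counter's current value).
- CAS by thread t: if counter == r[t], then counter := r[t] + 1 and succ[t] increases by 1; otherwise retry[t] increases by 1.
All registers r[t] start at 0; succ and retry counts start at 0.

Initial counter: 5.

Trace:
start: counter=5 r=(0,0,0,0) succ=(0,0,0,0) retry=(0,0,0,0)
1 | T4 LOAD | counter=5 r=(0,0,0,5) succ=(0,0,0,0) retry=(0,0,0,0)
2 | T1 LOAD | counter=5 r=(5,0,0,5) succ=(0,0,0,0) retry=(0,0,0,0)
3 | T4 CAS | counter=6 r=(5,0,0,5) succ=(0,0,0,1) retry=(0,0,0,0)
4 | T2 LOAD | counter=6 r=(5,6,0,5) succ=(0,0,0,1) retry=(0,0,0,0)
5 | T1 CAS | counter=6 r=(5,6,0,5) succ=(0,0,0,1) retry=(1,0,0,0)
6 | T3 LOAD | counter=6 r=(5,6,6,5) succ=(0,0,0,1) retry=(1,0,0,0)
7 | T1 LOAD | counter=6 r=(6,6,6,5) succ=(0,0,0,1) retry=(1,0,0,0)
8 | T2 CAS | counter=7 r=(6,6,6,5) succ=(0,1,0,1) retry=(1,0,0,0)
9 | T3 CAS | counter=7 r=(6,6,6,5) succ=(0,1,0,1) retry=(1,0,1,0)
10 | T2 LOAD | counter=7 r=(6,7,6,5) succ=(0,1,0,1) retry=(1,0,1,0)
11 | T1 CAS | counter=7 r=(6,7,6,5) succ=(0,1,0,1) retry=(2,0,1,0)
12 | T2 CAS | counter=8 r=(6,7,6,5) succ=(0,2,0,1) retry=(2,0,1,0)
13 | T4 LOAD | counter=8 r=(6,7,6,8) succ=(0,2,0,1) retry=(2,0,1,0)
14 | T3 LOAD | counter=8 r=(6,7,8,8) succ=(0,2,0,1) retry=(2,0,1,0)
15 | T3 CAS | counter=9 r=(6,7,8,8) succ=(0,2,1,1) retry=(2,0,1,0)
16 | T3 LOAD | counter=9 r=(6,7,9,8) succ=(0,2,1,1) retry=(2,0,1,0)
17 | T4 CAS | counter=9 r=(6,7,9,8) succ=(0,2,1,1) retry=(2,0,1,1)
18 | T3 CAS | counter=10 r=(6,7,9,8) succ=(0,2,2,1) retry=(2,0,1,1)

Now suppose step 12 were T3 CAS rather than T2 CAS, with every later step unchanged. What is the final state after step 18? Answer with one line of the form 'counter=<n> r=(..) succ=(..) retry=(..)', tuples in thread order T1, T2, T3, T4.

(re-executing from step 12 with the substitution; state before step 12: counter=7 r=(6,7,6,5) succ=(0,1,0,1) retry=(2,0,1,0))
12 | T3 CAS | counter=7 r=(6,7,6,5) succ=(0,1,0,1) retry=(2,0,2,0)
13 | T4 LOAD | counter=7 r=(6,7,6,7) succ=(0,1,0,1) retry=(2,0,2,0)
14 | T3 LOAD | counter=7 r=(6,7,7,7) succ=(0,1,0,1) retry=(2,0,2,0)
15 | T3 CAS | counter=8 r=(6,7,7,7) succ=(0,1,1,1) retry=(2,0,2,0)
16 | T3 LOAD | counter=8 r=(6,7,8,7) succ=(0,1,1,1) retry=(2,0,2,0)
17 | T4 CAS | counter=8 r=(6,7,8,7) succ=(0,1,1,1) retry=(2,0,2,1)
18 | T3 CAS | counter=9 r=(6,7,8,7) succ=(0,1,2,1) retry=(2,0,2,1)

counter=9 r=(6,7,8,7) succ=(0,1,2,1) retry=(2,0,2,1)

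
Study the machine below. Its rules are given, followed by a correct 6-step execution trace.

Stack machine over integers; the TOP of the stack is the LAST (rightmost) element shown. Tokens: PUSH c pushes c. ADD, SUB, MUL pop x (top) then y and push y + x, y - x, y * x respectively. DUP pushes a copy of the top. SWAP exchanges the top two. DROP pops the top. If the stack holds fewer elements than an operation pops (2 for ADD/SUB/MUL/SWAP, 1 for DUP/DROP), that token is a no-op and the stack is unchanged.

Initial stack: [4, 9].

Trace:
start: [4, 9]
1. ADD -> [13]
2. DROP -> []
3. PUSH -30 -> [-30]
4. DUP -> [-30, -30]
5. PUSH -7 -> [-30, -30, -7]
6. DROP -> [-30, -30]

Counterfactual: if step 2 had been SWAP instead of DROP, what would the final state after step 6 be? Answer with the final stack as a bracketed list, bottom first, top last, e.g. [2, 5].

(re-executing from step 2 with the substitution; state before step 2: [13])
2. SWAP -> [13]
3. PUSH -30 -> [13, -30]
4. DUP -> [13, -30, -30]
5. PUSH -7 -> [13, -30, -30, -7]
6. DROP -> [13, -30, -30]

[13, -30, -30]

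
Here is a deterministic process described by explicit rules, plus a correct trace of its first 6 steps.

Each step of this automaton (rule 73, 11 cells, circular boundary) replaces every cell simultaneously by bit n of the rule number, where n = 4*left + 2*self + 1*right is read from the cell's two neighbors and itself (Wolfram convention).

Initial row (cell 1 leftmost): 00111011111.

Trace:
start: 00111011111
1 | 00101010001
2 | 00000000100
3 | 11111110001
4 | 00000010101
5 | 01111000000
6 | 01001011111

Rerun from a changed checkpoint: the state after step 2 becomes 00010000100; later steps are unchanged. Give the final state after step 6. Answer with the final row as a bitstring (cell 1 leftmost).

state after step 2 := 00010000100
3 | 11000110001
4 | 01010110101
5 | 00000110000
6 | 11110110111

11110110111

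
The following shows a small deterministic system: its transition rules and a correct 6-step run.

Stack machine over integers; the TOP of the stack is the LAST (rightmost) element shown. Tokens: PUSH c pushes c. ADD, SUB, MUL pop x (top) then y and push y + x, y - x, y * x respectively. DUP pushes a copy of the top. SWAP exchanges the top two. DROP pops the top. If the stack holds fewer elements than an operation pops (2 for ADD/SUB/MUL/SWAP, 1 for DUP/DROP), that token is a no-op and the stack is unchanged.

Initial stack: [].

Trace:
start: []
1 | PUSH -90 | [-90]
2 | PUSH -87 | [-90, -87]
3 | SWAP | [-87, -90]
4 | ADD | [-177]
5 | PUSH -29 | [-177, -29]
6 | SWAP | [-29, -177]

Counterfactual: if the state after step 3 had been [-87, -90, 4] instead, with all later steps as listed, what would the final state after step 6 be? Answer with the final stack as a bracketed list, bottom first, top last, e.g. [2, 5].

state after step 3 := [-87, -90, 4]
4 | ADD | [-87, -86]
5 | PUSH -29 | [-87, -86, -29]
6 | SWAP | [-87, -29, -86]

[-87, -29, -86]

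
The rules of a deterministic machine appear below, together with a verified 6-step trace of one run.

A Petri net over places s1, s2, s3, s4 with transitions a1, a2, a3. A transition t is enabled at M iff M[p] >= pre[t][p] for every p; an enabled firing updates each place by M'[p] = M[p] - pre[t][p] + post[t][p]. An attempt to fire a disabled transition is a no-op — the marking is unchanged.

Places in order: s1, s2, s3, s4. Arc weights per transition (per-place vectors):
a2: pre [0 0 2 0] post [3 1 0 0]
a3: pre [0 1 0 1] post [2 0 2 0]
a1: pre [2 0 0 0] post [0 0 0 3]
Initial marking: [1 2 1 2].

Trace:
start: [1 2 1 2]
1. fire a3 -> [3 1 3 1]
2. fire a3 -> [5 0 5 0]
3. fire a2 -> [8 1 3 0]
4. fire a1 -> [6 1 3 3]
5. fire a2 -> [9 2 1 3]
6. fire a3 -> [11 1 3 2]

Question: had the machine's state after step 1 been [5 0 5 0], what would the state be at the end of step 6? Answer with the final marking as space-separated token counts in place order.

state after step 1 := [5 0 5 0]
2. fire a3 -> [5 0 5 0]
3. fire a2 -> [8 1 3 0]
4. fire a1 -> [6 1 3 3]
5. fire a2 -> [9 2 1 3]
6. fire a3 -> [11 1 3 2]

11 1 3 2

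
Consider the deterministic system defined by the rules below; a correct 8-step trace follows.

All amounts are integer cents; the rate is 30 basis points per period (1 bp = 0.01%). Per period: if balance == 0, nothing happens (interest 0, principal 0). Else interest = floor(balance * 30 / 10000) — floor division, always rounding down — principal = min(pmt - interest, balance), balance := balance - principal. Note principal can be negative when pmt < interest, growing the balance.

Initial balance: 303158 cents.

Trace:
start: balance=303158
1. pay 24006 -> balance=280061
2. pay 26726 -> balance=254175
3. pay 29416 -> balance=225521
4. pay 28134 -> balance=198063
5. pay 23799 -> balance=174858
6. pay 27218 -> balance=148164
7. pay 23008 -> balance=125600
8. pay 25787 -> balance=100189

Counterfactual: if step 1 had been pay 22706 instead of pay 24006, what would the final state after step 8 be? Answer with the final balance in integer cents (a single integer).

101517

(re-executing from step 1 with the substitution; state before step 1: balance=303158)
1. pay 22706 -> balance=281361
2. pay 26726 -> balance=255479
3. pay 29416 -> balance=226829
4. pay 28134 -> balance=199375
5. pay 23799 -> balance=176174
6. pay 27218 -> balance=149484
7. pay 23008 -> balance=126924
8. pay 25787 -> balance=101517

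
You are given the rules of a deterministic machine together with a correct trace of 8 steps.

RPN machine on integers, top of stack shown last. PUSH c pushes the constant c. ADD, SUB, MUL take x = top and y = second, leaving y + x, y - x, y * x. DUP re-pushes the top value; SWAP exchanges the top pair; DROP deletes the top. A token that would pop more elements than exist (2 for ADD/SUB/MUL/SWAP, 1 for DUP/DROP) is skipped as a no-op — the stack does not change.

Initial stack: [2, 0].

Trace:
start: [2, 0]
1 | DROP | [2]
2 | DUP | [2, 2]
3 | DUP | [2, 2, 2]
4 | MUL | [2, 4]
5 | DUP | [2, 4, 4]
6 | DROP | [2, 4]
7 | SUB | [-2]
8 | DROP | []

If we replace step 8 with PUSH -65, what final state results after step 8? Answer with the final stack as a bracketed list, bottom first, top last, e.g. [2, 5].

[-2, -65]

(re-executing from step 8 with the substitution; state before step 8: [-2])
8 | PUSH -65 | [-2, -65]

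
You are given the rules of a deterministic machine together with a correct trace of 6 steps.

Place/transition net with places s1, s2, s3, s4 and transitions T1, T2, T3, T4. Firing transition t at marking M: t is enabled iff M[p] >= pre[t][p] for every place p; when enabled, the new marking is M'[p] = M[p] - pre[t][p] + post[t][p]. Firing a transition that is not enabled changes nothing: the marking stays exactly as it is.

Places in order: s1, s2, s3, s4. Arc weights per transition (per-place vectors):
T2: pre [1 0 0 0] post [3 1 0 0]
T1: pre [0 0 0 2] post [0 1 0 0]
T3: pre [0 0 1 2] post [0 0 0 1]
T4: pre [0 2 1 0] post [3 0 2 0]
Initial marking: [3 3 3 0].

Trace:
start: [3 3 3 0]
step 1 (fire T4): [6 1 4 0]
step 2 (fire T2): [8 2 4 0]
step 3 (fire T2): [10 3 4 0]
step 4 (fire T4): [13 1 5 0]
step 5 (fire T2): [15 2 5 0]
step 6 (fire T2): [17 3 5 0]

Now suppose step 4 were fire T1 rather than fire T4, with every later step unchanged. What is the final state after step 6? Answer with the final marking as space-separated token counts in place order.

14 5 4 0

(re-executing from step 4 with the substitution; state before step 4: [10 3 4 0])
step 4 (fire T1): [10 3 4 0]
step 5 (fire T2): [12 4 4 0]
step 6 (fire T2): [14 5 4 0]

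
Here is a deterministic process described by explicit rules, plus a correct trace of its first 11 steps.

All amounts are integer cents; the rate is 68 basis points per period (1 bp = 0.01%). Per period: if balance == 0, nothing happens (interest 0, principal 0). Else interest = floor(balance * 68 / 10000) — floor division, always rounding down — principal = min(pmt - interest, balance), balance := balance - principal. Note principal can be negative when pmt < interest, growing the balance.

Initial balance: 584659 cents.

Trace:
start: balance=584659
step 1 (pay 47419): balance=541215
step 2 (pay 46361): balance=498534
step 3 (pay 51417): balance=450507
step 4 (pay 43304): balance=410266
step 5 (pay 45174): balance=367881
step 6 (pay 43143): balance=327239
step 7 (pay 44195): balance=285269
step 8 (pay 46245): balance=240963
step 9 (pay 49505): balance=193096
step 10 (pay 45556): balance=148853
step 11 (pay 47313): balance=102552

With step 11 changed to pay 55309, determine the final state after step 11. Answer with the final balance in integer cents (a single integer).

94556

(re-executing from step 11 with the substitution; state before step 11: balance=148853)
step 11 (pay 55309): balance=94556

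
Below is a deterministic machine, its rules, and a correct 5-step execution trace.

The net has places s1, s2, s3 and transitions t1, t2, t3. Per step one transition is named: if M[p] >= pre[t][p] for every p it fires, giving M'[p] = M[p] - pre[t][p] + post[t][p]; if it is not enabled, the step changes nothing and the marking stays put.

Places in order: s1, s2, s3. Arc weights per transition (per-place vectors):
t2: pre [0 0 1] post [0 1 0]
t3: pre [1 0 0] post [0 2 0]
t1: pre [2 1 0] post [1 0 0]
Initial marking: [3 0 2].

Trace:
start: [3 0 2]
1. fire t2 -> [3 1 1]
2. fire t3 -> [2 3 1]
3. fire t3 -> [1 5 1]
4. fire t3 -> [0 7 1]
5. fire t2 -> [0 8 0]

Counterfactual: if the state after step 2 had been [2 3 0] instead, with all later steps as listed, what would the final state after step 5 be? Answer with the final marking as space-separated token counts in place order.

state after step 2 := [2 3 0]
3. fire t3 -> [1 5 0]
4. fire t3 -> [0 7 0]
5. fire t2 -> [0 7 0]

0 7 0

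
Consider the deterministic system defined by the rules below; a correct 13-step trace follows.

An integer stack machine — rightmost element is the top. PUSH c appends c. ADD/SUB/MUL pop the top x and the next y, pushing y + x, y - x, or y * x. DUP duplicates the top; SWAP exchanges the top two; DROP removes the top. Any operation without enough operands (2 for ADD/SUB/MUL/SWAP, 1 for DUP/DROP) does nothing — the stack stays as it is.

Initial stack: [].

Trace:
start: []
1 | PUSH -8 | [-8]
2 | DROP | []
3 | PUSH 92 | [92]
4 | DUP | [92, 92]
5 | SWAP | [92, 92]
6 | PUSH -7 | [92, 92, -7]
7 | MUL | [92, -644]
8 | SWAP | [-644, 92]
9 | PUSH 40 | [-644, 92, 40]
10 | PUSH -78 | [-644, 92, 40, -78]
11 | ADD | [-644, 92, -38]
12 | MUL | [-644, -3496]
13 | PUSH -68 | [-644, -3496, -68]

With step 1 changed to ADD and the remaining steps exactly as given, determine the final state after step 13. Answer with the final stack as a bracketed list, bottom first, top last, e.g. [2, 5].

(re-executing from step 1 with the substitution; state before step 1: [])
1 | ADD | []
2 | DROP | []
3 | PUSH 92 | [92]
4 | DUP | [92, 92]
5 | SWAP | [92, 92]
6 | PUSH -7 | [92, 92, -7]
7 | MUL | [92, -644]
8 | SWAP | [-644, 92]
9 | PUSH 40 | [-644, 92, 40]
10 | PUSH -78 | [-644, 92, 40, -78]
11 | ADD | [-644, 92, -38]
12 | MUL | [-644, -3496]
13 | PUSH -68 | [-644, -3496, -68]

[-644, -3496, -68]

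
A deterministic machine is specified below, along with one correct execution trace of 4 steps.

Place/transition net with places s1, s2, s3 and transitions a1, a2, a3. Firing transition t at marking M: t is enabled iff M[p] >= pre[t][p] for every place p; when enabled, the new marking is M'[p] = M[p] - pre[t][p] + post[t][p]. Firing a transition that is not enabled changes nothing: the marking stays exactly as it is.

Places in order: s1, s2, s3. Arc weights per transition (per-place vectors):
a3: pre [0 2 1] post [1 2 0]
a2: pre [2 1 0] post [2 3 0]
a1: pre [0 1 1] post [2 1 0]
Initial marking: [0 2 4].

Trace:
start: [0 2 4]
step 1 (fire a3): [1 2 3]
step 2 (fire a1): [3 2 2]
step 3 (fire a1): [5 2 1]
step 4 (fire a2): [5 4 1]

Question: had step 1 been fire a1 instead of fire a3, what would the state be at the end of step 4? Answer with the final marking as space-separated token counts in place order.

6 4 1

(re-executing from step 1 with the substitution; state before step 1: [0 2 4])
step 1 (fire a1): [2 2 3]
step 2 (fire a1): [4 2 2]
step 3 (fire a1): [6 2 1]
step 4 (fire a2): [6 4 1]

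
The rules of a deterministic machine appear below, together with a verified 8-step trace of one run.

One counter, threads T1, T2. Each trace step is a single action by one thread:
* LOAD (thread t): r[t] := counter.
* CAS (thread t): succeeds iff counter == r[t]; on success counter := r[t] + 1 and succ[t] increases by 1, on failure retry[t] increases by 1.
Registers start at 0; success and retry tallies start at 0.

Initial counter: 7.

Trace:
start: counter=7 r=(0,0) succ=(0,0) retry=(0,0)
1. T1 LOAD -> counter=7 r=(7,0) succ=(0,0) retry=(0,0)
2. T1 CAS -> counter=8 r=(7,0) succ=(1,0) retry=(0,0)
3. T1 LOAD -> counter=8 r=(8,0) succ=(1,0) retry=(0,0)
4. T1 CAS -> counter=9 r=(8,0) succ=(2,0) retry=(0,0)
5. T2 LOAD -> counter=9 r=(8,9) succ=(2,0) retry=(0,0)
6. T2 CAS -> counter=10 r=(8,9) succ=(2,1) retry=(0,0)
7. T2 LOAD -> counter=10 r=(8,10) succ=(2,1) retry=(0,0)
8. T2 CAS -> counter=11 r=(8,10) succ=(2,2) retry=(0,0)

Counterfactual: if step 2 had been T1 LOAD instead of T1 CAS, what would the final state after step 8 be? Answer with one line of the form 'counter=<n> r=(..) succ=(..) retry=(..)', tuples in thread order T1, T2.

(re-executing from step 2 with the substitution; state before step 2: counter=7 r=(7,0) succ=(0,0) retry=(0,0))
2. T1 LOAD -> counter=7 r=(7,0) succ=(0,0) retry=(0,0)
3. T1 LOAD -> counter=7 r=(7,0) succ=(0,0) retry=(0,0)
4. T1 CAS -> counter=8 r=(7,0) succ=(1,0) retry=(0,0)
5. T2 LOAD -> counter=8 r=(7,8) succ=(1,0) retry=(0,0)
6. T2 CAS -> counter=9 r=(7,8) succ=(1,1) retry=(0,0)
7. T2 LOAD -> counter=9 r=(7,9) succ=(1,1) retry=(0,0)
8. T2 CAS -> counter=10 r=(7,9) succ=(1,2) retry=(0,0)

counter=10 r=(7,9) succ=(1,2) retry=(0,0)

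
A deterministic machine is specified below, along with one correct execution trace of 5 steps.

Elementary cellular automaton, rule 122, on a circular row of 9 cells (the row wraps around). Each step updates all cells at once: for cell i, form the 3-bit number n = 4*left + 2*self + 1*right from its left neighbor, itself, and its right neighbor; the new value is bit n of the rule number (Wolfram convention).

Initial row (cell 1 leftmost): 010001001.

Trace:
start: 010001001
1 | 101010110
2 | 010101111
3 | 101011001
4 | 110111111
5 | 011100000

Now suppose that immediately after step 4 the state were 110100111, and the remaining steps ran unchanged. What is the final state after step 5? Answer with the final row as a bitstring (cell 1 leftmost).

state after step 4 := 110100111
5 | 011011100

011011100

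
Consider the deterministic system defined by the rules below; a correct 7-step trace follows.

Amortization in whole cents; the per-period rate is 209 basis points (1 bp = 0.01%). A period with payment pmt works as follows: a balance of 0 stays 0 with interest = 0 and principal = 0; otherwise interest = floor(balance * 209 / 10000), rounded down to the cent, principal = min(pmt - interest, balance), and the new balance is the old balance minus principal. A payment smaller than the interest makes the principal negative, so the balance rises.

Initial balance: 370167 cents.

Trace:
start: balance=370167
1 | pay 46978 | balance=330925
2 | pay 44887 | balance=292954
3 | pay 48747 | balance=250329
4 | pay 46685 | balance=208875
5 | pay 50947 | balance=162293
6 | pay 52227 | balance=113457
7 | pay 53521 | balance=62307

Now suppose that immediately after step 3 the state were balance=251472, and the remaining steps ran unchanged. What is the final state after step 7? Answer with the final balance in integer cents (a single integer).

63548

state after step 3 := balance=251472
4 | pay 46685 | balance=210042
5 | pay 50947 | balance=163484
6 | pay 52227 | balance=114673
7 | pay 53521 | balance=63548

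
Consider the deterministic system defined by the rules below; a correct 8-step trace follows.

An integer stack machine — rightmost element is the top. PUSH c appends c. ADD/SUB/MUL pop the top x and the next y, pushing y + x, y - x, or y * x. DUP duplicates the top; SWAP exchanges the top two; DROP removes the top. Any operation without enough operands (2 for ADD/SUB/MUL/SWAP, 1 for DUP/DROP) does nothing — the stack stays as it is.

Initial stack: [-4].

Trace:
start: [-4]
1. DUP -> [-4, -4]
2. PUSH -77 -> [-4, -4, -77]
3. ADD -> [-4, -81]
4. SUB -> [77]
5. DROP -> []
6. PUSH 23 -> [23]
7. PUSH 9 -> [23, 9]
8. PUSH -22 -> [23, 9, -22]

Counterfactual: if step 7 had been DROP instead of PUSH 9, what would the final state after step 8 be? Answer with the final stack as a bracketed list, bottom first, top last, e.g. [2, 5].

[-22]

(re-executing from step 7 with the substitution; state before step 7: [23])
7. DROP -> []
8. PUSH -22 -> [-22]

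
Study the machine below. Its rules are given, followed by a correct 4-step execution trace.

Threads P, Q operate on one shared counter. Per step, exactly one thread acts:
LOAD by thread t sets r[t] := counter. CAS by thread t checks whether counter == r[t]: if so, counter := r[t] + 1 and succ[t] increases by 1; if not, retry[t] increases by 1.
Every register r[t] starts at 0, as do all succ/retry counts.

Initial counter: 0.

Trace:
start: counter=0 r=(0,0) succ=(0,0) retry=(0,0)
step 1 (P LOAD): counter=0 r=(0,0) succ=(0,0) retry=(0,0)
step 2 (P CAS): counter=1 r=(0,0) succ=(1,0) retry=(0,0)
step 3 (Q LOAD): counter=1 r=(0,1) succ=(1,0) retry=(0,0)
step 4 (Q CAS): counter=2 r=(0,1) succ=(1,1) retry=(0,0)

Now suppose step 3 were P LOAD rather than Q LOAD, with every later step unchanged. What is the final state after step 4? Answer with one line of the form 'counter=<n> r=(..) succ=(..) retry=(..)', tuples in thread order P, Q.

(re-executing from step 3 with the substitution; state before step 3: counter=1 r=(0,0) succ=(1,0) retry=(0,0))
step 3 (P LOAD): counter=1 r=(1,0) succ=(1,0) retry=(0,0)
step 4 (Q CAS): counter=1 r=(1,0) succ=(1,0) retry=(0,1)

counter=1 r=(1,0) succ=(1,0) retry=(0,1)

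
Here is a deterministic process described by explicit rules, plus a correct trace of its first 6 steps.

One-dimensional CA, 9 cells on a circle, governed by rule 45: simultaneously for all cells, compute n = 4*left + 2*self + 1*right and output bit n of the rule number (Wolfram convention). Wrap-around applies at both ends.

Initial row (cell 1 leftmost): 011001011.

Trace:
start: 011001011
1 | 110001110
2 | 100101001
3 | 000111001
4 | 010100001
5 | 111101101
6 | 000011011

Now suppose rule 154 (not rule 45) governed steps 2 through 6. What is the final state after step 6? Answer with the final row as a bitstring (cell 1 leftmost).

111001010

(re-executing steps 2..6 under rule 154; state before step 2: 110001110)
2 | 101011100
3 | 000011011
4 | 100110010
5 | 011101100
6 | 111001010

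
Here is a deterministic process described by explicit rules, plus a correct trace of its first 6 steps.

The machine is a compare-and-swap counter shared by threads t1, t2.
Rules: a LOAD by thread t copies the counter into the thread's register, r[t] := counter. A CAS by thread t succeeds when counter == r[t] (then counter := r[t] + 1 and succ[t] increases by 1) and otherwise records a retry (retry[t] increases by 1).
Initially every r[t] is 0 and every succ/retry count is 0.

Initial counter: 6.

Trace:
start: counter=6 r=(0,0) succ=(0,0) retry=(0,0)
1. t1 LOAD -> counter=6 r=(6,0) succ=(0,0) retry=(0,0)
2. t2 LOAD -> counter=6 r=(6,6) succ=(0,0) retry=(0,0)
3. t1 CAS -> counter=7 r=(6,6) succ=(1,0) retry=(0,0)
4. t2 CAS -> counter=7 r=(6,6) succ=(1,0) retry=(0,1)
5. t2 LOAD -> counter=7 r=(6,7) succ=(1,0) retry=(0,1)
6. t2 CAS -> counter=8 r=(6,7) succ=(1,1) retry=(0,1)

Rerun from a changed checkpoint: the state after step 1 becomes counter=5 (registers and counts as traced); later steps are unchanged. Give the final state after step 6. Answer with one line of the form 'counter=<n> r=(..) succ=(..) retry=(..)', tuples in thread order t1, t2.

counter=7 r=(6,6) succ=(0,2) retry=(1,0)

state after step 1 := counter=5 r=(6,0) succ=(0,0) retry=(0,0)
2. t2 LOAD -> counter=5 r=(6,5) succ=(0,0) retry=(0,0)
3. t1 CAS -> counter=5 r=(6,5) succ=(0,0) retry=(1,0)
4. t2 CAS -> counter=6 r=(6,5) succ=(0,1) retry=(1,0)
5. t2 LOAD -> counter=6 r=(6,6) succ=(0,1) retry=(1,0)
6. t2 CAS -> counter=7 r=(6,6) succ=(0,2) retry=(1,0)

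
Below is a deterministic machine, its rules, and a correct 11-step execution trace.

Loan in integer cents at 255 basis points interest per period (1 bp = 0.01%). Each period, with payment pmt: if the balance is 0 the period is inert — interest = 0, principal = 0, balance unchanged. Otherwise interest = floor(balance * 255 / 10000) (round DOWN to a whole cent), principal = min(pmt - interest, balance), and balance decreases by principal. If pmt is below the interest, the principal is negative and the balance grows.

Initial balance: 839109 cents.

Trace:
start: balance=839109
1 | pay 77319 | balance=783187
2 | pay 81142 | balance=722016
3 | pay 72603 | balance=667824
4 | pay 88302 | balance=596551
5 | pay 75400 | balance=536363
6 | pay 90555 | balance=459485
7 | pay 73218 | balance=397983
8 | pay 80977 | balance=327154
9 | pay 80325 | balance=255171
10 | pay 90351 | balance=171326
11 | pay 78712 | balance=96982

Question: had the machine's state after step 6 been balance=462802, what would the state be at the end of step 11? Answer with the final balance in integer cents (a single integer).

100746

state after step 6 := balance=462802
7 | pay 73218 | balance=401385
8 | pay 80977 | balance=330643
9 | pay 80325 | balance=258749
10 | pay 90351 | balance=174996
11 | pay 78712 | balance=100746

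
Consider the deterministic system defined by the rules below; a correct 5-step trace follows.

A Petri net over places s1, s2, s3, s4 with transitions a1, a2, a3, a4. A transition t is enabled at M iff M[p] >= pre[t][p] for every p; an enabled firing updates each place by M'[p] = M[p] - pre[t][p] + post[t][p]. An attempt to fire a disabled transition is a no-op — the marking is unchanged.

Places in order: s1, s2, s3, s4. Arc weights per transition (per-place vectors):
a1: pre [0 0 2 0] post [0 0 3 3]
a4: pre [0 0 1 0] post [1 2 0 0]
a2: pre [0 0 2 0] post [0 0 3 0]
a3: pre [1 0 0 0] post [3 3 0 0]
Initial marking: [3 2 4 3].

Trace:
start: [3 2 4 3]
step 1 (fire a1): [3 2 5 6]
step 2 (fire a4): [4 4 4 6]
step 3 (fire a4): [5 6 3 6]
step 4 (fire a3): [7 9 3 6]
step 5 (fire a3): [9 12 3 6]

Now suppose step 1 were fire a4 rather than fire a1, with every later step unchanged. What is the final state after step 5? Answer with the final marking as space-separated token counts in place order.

10 14 1 3

(re-executing from step 1 with the substitution; state before step 1: [3 2 4 3])
step 1 (fire a4): [4 4 3 3]
step 2 (fire a4): [5 6 2 3]
step 3 (fire a4): [6 8 1 3]
step 4 (fire a3): [8 11 1 3]
step 5 (fire a3): [10 14 1 3]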